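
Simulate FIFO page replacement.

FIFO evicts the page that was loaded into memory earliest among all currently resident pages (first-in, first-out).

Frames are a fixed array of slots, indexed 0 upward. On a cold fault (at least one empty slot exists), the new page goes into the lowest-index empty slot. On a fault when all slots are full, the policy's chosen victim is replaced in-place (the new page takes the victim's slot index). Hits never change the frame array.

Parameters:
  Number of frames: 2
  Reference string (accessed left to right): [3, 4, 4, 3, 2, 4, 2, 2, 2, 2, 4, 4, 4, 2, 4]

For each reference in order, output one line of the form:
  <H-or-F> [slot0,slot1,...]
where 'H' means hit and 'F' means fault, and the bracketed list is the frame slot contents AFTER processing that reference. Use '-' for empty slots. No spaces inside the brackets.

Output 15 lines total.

F [3,-]
F [3,4]
H [3,4]
H [3,4]
F [2,4]
H [2,4]
H [2,4]
H [2,4]
H [2,4]
H [2,4]
H [2,4]
H [2,4]
H [2,4]
H [2,4]
H [2,4]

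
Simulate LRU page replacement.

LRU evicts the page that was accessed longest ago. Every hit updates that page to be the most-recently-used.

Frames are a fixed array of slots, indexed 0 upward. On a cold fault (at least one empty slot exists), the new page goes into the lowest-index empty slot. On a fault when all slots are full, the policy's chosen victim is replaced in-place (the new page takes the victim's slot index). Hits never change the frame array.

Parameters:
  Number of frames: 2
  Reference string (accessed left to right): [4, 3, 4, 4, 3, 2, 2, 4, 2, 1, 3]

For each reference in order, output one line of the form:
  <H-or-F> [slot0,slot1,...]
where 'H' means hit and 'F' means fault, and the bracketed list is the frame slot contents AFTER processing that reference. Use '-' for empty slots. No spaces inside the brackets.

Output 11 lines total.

F [4,-]
F [4,3]
H [4,3]
H [4,3]
H [4,3]
F [2,3]
H [2,3]
F [2,4]
H [2,4]
F [2,1]
F [3,1]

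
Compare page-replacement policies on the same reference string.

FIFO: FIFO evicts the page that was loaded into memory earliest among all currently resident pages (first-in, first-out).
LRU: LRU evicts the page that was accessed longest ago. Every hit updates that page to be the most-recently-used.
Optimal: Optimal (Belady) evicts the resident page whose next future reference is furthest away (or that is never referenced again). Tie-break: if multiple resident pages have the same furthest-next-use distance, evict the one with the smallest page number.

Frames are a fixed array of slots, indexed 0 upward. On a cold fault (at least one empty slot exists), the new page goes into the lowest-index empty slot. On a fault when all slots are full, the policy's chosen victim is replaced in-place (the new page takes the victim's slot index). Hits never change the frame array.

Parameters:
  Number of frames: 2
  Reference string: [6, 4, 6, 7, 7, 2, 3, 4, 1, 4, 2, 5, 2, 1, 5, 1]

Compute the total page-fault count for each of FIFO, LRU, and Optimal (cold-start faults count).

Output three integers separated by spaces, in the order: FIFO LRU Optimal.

Answer: 10 11 9

Derivation:
--- FIFO ---
  step 0: ref 6 -> FAULT, frames=[6,-] (faults so far: 1)
  step 1: ref 4 -> FAULT, frames=[6,4] (faults so far: 2)
  step 2: ref 6 -> HIT, frames=[6,4] (faults so far: 2)
  step 3: ref 7 -> FAULT, evict 6, frames=[7,4] (faults so far: 3)
  step 4: ref 7 -> HIT, frames=[7,4] (faults so far: 3)
  step 5: ref 2 -> FAULT, evict 4, frames=[7,2] (faults so far: 4)
  step 6: ref 3 -> FAULT, evict 7, frames=[3,2] (faults so far: 5)
  step 7: ref 4 -> FAULT, evict 2, frames=[3,4] (faults so far: 6)
  step 8: ref 1 -> FAULT, evict 3, frames=[1,4] (faults so far: 7)
  step 9: ref 4 -> HIT, frames=[1,4] (faults so far: 7)
  step 10: ref 2 -> FAULT, evict 4, frames=[1,2] (faults so far: 8)
  step 11: ref 5 -> FAULT, evict 1, frames=[5,2] (faults so far: 9)
  step 12: ref 2 -> HIT, frames=[5,2] (faults so far: 9)
  step 13: ref 1 -> FAULT, evict 2, frames=[5,1] (faults so far: 10)
  step 14: ref 5 -> HIT, frames=[5,1] (faults so far: 10)
  step 15: ref 1 -> HIT, frames=[5,1] (faults so far: 10)
  FIFO total faults: 10
--- LRU ---
  step 0: ref 6 -> FAULT, frames=[6,-] (faults so far: 1)
  step 1: ref 4 -> FAULT, frames=[6,4] (faults so far: 2)
  step 2: ref 6 -> HIT, frames=[6,4] (faults so far: 2)
  step 3: ref 7 -> FAULT, evict 4, frames=[6,7] (faults so far: 3)
  step 4: ref 7 -> HIT, frames=[6,7] (faults so far: 3)
  step 5: ref 2 -> FAULT, evict 6, frames=[2,7] (faults so far: 4)
  step 6: ref 3 -> FAULT, evict 7, frames=[2,3] (faults so far: 5)
  step 7: ref 4 -> FAULT, evict 2, frames=[4,3] (faults so far: 6)
  step 8: ref 1 -> FAULT, evict 3, frames=[4,1] (faults so far: 7)
  step 9: ref 4 -> HIT, frames=[4,1] (faults so far: 7)
  step 10: ref 2 -> FAULT, evict 1, frames=[4,2] (faults so far: 8)
  step 11: ref 5 -> FAULT, evict 4, frames=[5,2] (faults so far: 9)
  step 12: ref 2 -> HIT, frames=[5,2] (faults so far: 9)
  step 13: ref 1 -> FAULT, evict 5, frames=[1,2] (faults so far: 10)
  step 14: ref 5 -> FAULT, evict 2, frames=[1,5] (faults so far: 11)
  step 15: ref 1 -> HIT, frames=[1,5] (faults so far: 11)
  LRU total faults: 11
--- Optimal ---
  step 0: ref 6 -> FAULT, frames=[6,-] (faults so far: 1)
  step 1: ref 4 -> FAULT, frames=[6,4] (faults so far: 2)
  step 2: ref 6 -> HIT, frames=[6,4] (faults so far: 2)
  step 3: ref 7 -> FAULT, evict 6, frames=[7,4] (faults so far: 3)
  step 4: ref 7 -> HIT, frames=[7,4] (faults so far: 3)
  step 5: ref 2 -> FAULT, evict 7, frames=[2,4] (faults so far: 4)
  step 6: ref 3 -> FAULT, evict 2, frames=[3,4] (faults so far: 5)
  step 7: ref 4 -> HIT, frames=[3,4] (faults so far: 5)
  step 8: ref 1 -> FAULT, evict 3, frames=[1,4] (faults so far: 6)
  step 9: ref 4 -> HIT, frames=[1,4] (faults so far: 6)
  step 10: ref 2 -> FAULT, evict 4, frames=[1,2] (faults so far: 7)
  step 11: ref 5 -> FAULT, evict 1, frames=[5,2] (faults so far: 8)
  step 12: ref 2 -> HIT, frames=[5,2] (faults so far: 8)
  step 13: ref 1 -> FAULT, evict 2, frames=[5,1] (faults so far: 9)
  step 14: ref 5 -> HIT, frames=[5,1] (faults so far: 9)
  step 15: ref 1 -> HIT, frames=[5,1] (faults so far: 9)
  Optimal total faults: 9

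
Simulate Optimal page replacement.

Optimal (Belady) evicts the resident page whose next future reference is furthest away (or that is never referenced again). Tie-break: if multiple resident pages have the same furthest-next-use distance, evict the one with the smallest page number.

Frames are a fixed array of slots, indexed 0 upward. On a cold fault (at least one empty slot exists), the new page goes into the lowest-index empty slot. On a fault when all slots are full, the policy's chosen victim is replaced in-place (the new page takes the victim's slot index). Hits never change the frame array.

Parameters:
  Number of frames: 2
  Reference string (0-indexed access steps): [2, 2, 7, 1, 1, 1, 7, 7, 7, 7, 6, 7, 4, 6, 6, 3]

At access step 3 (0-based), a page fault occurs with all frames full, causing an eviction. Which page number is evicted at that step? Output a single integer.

Step 0: ref 2 -> FAULT, frames=[2,-]
Step 1: ref 2 -> HIT, frames=[2,-]
Step 2: ref 7 -> FAULT, frames=[2,7]
Step 3: ref 1 -> FAULT, evict 2, frames=[1,7]
At step 3: evicted page 2

Answer: 2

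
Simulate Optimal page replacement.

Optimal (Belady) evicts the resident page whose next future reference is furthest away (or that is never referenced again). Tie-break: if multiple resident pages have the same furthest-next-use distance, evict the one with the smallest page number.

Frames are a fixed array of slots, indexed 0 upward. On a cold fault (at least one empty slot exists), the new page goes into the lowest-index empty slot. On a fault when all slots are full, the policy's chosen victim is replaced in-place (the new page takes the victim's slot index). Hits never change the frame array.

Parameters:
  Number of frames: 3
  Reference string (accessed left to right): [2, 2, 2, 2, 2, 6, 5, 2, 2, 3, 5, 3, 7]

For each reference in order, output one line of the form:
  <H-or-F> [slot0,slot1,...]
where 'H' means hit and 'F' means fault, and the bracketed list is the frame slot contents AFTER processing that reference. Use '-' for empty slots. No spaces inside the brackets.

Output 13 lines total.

F [2,-,-]
H [2,-,-]
H [2,-,-]
H [2,-,-]
H [2,-,-]
F [2,6,-]
F [2,6,5]
H [2,6,5]
H [2,6,5]
F [3,6,5]
H [3,6,5]
H [3,6,5]
F [7,6,5]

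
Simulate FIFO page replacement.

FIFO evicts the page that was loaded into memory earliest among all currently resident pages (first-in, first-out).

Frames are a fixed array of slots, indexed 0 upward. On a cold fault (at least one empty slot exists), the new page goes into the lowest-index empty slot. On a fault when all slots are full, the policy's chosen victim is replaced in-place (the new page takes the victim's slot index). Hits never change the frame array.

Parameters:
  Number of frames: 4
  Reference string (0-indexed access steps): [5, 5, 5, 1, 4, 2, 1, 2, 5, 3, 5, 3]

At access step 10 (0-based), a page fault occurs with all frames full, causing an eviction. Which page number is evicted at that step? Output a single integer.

Answer: 1

Derivation:
Step 0: ref 5 -> FAULT, frames=[5,-,-,-]
Step 1: ref 5 -> HIT, frames=[5,-,-,-]
Step 2: ref 5 -> HIT, frames=[5,-,-,-]
Step 3: ref 1 -> FAULT, frames=[5,1,-,-]
Step 4: ref 4 -> FAULT, frames=[5,1,4,-]
Step 5: ref 2 -> FAULT, frames=[5,1,4,2]
Step 6: ref 1 -> HIT, frames=[5,1,4,2]
Step 7: ref 2 -> HIT, frames=[5,1,4,2]
Step 8: ref 5 -> HIT, frames=[5,1,4,2]
Step 9: ref 3 -> FAULT, evict 5, frames=[3,1,4,2]
Step 10: ref 5 -> FAULT, evict 1, frames=[3,5,4,2]
At step 10: evicted page 1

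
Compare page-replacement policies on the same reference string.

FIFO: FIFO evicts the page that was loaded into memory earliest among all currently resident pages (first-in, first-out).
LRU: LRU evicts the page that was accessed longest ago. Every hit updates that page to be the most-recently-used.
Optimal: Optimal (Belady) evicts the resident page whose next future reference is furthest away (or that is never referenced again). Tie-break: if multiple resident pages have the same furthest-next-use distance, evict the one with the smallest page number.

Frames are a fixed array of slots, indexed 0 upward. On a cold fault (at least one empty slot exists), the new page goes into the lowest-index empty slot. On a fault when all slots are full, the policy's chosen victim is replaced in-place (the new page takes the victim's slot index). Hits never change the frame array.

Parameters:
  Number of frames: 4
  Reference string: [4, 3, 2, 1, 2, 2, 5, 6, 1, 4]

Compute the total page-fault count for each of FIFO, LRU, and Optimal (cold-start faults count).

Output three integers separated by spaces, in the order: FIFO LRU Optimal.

--- FIFO ---
  step 0: ref 4 -> FAULT, frames=[4,-,-,-] (faults so far: 1)
  step 1: ref 3 -> FAULT, frames=[4,3,-,-] (faults so far: 2)
  step 2: ref 2 -> FAULT, frames=[4,3,2,-] (faults so far: 3)
  step 3: ref 1 -> FAULT, frames=[4,3,2,1] (faults so far: 4)
  step 4: ref 2 -> HIT, frames=[4,3,2,1] (faults so far: 4)
  step 5: ref 2 -> HIT, frames=[4,3,2,1] (faults so far: 4)
  step 6: ref 5 -> FAULT, evict 4, frames=[5,3,2,1] (faults so far: 5)
  step 7: ref 6 -> FAULT, evict 3, frames=[5,6,2,1] (faults so far: 6)
  step 8: ref 1 -> HIT, frames=[5,6,2,1] (faults so far: 6)
  step 9: ref 4 -> FAULT, evict 2, frames=[5,6,4,1] (faults so far: 7)
  FIFO total faults: 7
--- LRU ---
  step 0: ref 4 -> FAULT, frames=[4,-,-,-] (faults so far: 1)
  step 1: ref 3 -> FAULT, frames=[4,3,-,-] (faults so far: 2)
  step 2: ref 2 -> FAULT, frames=[4,3,2,-] (faults so far: 3)
  step 3: ref 1 -> FAULT, frames=[4,3,2,1] (faults so far: 4)
  step 4: ref 2 -> HIT, frames=[4,3,2,1] (faults so far: 4)
  step 5: ref 2 -> HIT, frames=[4,3,2,1] (faults so far: 4)
  step 6: ref 5 -> FAULT, evict 4, frames=[5,3,2,1] (faults so far: 5)
  step 7: ref 6 -> FAULT, evict 3, frames=[5,6,2,1] (faults so far: 6)
  step 8: ref 1 -> HIT, frames=[5,6,2,1] (faults so far: 6)
  step 9: ref 4 -> FAULT, evict 2, frames=[5,6,4,1] (faults so far: 7)
  LRU total faults: 7
--- Optimal ---
  step 0: ref 4 -> FAULT, frames=[4,-,-,-] (faults so far: 1)
  step 1: ref 3 -> FAULT, frames=[4,3,-,-] (faults so far: 2)
  step 2: ref 2 -> FAULT, frames=[4,3,2,-] (faults so far: 3)
  step 3: ref 1 -> FAULT, frames=[4,3,2,1] (faults so far: 4)
  step 4: ref 2 -> HIT, frames=[4,3,2,1] (faults so far: 4)
  step 5: ref 2 -> HIT, frames=[4,3,2,1] (faults so far: 4)
  step 6: ref 5 -> FAULT, evict 2, frames=[4,3,5,1] (faults so far: 5)
  step 7: ref 6 -> FAULT, evict 3, frames=[4,6,5,1] (faults so far: 6)
  step 8: ref 1 -> HIT, frames=[4,6,5,1] (faults so far: 6)
  step 9: ref 4 -> HIT, frames=[4,6,5,1] (faults so far: 6)
  Optimal total faults: 6

Answer: 7 7 6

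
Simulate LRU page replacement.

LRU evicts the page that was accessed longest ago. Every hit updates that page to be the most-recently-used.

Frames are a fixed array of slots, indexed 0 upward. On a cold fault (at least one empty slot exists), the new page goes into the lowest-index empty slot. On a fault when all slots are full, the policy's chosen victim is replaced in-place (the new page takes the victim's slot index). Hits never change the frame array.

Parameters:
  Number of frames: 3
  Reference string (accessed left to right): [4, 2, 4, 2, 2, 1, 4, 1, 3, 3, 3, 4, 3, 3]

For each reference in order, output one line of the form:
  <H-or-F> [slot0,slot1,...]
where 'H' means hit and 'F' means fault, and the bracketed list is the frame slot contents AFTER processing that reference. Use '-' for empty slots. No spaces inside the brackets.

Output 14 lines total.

F [4,-,-]
F [4,2,-]
H [4,2,-]
H [4,2,-]
H [4,2,-]
F [4,2,1]
H [4,2,1]
H [4,2,1]
F [4,3,1]
H [4,3,1]
H [4,3,1]
H [4,3,1]
H [4,3,1]
H [4,3,1]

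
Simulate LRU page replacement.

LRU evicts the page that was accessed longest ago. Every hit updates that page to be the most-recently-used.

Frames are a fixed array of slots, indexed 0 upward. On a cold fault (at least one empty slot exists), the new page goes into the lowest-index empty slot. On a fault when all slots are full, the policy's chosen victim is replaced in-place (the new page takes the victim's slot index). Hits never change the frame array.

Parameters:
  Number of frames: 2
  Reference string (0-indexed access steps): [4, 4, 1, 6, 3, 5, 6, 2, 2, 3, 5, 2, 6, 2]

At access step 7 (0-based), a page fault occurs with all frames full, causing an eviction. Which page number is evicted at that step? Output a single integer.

Step 0: ref 4 -> FAULT, frames=[4,-]
Step 1: ref 4 -> HIT, frames=[4,-]
Step 2: ref 1 -> FAULT, frames=[4,1]
Step 3: ref 6 -> FAULT, evict 4, frames=[6,1]
Step 4: ref 3 -> FAULT, evict 1, frames=[6,3]
Step 5: ref 5 -> FAULT, evict 6, frames=[5,3]
Step 6: ref 6 -> FAULT, evict 3, frames=[5,6]
Step 7: ref 2 -> FAULT, evict 5, frames=[2,6]
At step 7: evicted page 5

Answer: 5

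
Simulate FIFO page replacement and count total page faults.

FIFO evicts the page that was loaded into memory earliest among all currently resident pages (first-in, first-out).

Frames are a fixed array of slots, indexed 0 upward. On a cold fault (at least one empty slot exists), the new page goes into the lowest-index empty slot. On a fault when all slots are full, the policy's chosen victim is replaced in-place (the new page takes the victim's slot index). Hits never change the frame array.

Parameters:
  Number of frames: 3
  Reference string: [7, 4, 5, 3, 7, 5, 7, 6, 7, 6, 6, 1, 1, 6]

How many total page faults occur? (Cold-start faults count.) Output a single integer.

Answer: 7

Derivation:
Step 0: ref 7 → FAULT, frames=[7,-,-]
Step 1: ref 4 → FAULT, frames=[7,4,-]
Step 2: ref 5 → FAULT, frames=[7,4,5]
Step 3: ref 3 → FAULT (evict 7), frames=[3,4,5]
Step 4: ref 7 → FAULT (evict 4), frames=[3,7,5]
Step 5: ref 5 → HIT, frames=[3,7,5]
Step 6: ref 7 → HIT, frames=[3,7,5]
Step 7: ref 6 → FAULT (evict 5), frames=[3,7,6]
Step 8: ref 7 → HIT, frames=[3,7,6]
Step 9: ref 6 → HIT, frames=[3,7,6]
Step 10: ref 6 → HIT, frames=[3,7,6]
Step 11: ref 1 → FAULT (evict 3), frames=[1,7,6]
Step 12: ref 1 → HIT, frames=[1,7,6]
Step 13: ref 6 → HIT, frames=[1,7,6]
Total faults: 7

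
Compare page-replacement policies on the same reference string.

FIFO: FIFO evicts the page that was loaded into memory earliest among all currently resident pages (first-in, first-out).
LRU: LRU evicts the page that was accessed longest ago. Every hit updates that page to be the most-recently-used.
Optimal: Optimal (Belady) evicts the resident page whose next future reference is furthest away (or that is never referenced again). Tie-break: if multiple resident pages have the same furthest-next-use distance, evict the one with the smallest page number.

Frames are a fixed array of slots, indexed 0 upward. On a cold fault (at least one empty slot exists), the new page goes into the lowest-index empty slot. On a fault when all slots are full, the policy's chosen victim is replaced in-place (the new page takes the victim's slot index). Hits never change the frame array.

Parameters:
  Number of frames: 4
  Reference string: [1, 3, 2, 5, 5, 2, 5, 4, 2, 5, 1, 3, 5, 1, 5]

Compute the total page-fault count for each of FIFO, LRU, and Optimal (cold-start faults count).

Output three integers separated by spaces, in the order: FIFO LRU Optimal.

Answer: 7 7 6

Derivation:
--- FIFO ---
  step 0: ref 1 -> FAULT, frames=[1,-,-,-] (faults so far: 1)
  step 1: ref 3 -> FAULT, frames=[1,3,-,-] (faults so far: 2)
  step 2: ref 2 -> FAULT, frames=[1,3,2,-] (faults so far: 3)
  step 3: ref 5 -> FAULT, frames=[1,3,2,5] (faults so far: 4)
  step 4: ref 5 -> HIT, frames=[1,3,2,5] (faults so far: 4)
  step 5: ref 2 -> HIT, frames=[1,3,2,5] (faults so far: 4)
  step 6: ref 5 -> HIT, frames=[1,3,2,5] (faults so far: 4)
  step 7: ref 4 -> FAULT, evict 1, frames=[4,3,2,5] (faults so far: 5)
  step 8: ref 2 -> HIT, frames=[4,3,2,5] (faults so far: 5)
  step 9: ref 5 -> HIT, frames=[4,3,2,5] (faults so far: 5)
  step 10: ref 1 -> FAULT, evict 3, frames=[4,1,2,5] (faults so far: 6)
  step 11: ref 3 -> FAULT, evict 2, frames=[4,1,3,5] (faults so far: 7)
  step 12: ref 5 -> HIT, frames=[4,1,3,5] (faults so far: 7)
  step 13: ref 1 -> HIT, frames=[4,1,3,5] (faults so far: 7)
  step 14: ref 5 -> HIT, frames=[4,1,3,5] (faults so far: 7)
  FIFO total faults: 7
--- LRU ---
  step 0: ref 1 -> FAULT, frames=[1,-,-,-] (faults so far: 1)
  step 1: ref 3 -> FAULT, frames=[1,3,-,-] (faults so far: 2)
  step 2: ref 2 -> FAULT, frames=[1,3,2,-] (faults so far: 3)
  step 3: ref 5 -> FAULT, frames=[1,3,2,5] (faults so far: 4)
  step 4: ref 5 -> HIT, frames=[1,3,2,5] (faults so far: 4)
  step 5: ref 2 -> HIT, frames=[1,3,2,5] (faults so far: 4)
  step 6: ref 5 -> HIT, frames=[1,3,2,5] (faults so far: 4)
  step 7: ref 4 -> FAULT, evict 1, frames=[4,3,2,5] (faults so far: 5)
  step 8: ref 2 -> HIT, frames=[4,3,2,5] (faults so far: 5)
  step 9: ref 5 -> HIT, frames=[4,3,2,5] (faults so far: 5)
  step 10: ref 1 -> FAULT, evict 3, frames=[4,1,2,5] (faults so far: 6)
  step 11: ref 3 -> FAULT, evict 4, frames=[3,1,2,5] (faults so far: 7)
  step 12: ref 5 -> HIT, frames=[3,1,2,5] (faults so far: 7)
  step 13: ref 1 -> HIT, frames=[3,1,2,5] (faults so far: 7)
  step 14: ref 5 -> HIT, frames=[3,1,2,5] (faults so far: 7)
  LRU total faults: 7
--- Optimal ---
  step 0: ref 1 -> FAULT, frames=[1,-,-,-] (faults so far: 1)
  step 1: ref 3 -> FAULT, frames=[1,3,-,-] (faults so far: 2)
  step 2: ref 2 -> FAULT, frames=[1,3,2,-] (faults so far: 3)
  step 3: ref 5 -> FAULT, frames=[1,3,2,5] (faults so far: 4)
  step 4: ref 5 -> HIT, frames=[1,3,2,5] (faults so far: 4)
  step 5: ref 2 -> HIT, frames=[1,3,2,5] (faults so far: 4)
  step 6: ref 5 -> HIT, frames=[1,3,2,5] (faults so far: 4)
  step 7: ref 4 -> FAULT, evict 3, frames=[1,4,2,5] (faults so far: 5)
  step 8: ref 2 -> HIT, frames=[1,4,2,5] (faults so far: 5)
  step 9: ref 5 -> HIT, frames=[1,4,2,5] (faults so far: 5)
  step 10: ref 1 -> HIT, frames=[1,4,2,5] (faults so far: 5)
  step 11: ref 3 -> FAULT, evict 2, frames=[1,4,3,5] (faults so far: 6)
  step 12: ref 5 -> HIT, frames=[1,4,3,5] (faults so far: 6)
  step 13: ref 1 -> HIT, frames=[1,4,3,5] (faults so far: 6)
  step 14: ref 5 -> HIT, frames=[1,4,3,5] (faults so far: 6)
  Optimal total faults: 6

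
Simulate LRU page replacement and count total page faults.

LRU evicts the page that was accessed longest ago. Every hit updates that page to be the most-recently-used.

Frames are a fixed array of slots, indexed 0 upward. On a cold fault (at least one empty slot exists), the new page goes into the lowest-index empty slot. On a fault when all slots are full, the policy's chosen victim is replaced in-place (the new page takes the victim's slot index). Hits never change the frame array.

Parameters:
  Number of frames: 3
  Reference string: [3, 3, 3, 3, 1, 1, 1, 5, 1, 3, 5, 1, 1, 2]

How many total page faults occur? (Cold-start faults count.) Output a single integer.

Step 0: ref 3 → FAULT, frames=[3,-,-]
Step 1: ref 3 → HIT, frames=[3,-,-]
Step 2: ref 3 → HIT, frames=[3,-,-]
Step 3: ref 3 → HIT, frames=[3,-,-]
Step 4: ref 1 → FAULT, frames=[3,1,-]
Step 5: ref 1 → HIT, frames=[3,1,-]
Step 6: ref 1 → HIT, frames=[3,1,-]
Step 7: ref 5 → FAULT, frames=[3,1,5]
Step 8: ref 1 → HIT, frames=[3,1,5]
Step 9: ref 3 → HIT, frames=[3,1,5]
Step 10: ref 5 → HIT, frames=[3,1,5]
Step 11: ref 1 → HIT, frames=[3,1,5]
Step 12: ref 1 → HIT, frames=[3,1,5]
Step 13: ref 2 → FAULT (evict 3), frames=[2,1,5]
Total faults: 4

Answer: 4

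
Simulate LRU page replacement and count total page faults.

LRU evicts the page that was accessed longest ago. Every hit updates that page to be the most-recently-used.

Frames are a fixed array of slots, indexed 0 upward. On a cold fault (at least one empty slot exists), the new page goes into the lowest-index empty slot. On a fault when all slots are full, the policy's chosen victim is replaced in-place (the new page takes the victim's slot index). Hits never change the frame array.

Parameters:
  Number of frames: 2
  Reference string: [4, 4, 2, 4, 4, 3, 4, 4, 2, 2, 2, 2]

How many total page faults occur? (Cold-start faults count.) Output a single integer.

Answer: 4

Derivation:
Step 0: ref 4 → FAULT, frames=[4,-]
Step 1: ref 4 → HIT, frames=[4,-]
Step 2: ref 2 → FAULT, frames=[4,2]
Step 3: ref 4 → HIT, frames=[4,2]
Step 4: ref 4 → HIT, frames=[4,2]
Step 5: ref 3 → FAULT (evict 2), frames=[4,3]
Step 6: ref 4 → HIT, frames=[4,3]
Step 7: ref 4 → HIT, frames=[4,3]
Step 8: ref 2 → FAULT (evict 3), frames=[4,2]
Step 9: ref 2 → HIT, frames=[4,2]
Step 10: ref 2 → HIT, frames=[4,2]
Step 11: ref 2 → HIT, frames=[4,2]
Total faults: 4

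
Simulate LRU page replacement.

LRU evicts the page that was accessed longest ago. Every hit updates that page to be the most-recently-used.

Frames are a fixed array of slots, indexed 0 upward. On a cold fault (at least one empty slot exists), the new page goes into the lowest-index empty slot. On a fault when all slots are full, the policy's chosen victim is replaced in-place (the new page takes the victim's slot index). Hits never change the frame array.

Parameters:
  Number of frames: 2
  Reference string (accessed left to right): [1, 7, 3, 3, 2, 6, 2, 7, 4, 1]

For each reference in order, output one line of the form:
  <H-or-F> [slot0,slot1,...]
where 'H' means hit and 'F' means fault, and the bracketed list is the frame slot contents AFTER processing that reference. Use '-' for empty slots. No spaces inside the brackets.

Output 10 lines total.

F [1,-]
F [1,7]
F [3,7]
H [3,7]
F [3,2]
F [6,2]
H [6,2]
F [7,2]
F [7,4]
F [1,4]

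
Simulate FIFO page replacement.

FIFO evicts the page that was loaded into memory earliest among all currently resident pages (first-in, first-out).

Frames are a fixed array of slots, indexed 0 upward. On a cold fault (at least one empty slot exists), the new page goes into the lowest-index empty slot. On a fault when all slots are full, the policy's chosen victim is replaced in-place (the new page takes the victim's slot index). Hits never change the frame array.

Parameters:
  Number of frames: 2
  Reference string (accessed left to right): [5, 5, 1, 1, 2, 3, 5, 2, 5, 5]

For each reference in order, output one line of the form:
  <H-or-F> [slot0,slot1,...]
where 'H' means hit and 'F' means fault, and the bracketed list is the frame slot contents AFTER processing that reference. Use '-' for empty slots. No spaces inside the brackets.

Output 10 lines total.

F [5,-]
H [5,-]
F [5,1]
H [5,1]
F [2,1]
F [2,3]
F [5,3]
F [5,2]
H [5,2]
H [5,2]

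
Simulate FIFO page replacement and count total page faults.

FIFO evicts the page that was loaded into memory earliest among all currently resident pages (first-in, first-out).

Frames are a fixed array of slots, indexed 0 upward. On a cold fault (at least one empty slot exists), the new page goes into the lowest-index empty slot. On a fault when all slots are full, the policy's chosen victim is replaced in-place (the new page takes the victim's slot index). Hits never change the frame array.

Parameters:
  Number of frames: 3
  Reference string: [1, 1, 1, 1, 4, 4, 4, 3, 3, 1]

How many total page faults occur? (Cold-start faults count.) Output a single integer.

Step 0: ref 1 → FAULT, frames=[1,-,-]
Step 1: ref 1 → HIT, frames=[1,-,-]
Step 2: ref 1 → HIT, frames=[1,-,-]
Step 3: ref 1 → HIT, frames=[1,-,-]
Step 4: ref 4 → FAULT, frames=[1,4,-]
Step 5: ref 4 → HIT, frames=[1,4,-]
Step 6: ref 4 → HIT, frames=[1,4,-]
Step 7: ref 3 → FAULT, frames=[1,4,3]
Step 8: ref 3 → HIT, frames=[1,4,3]
Step 9: ref 1 → HIT, frames=[1,4,3]
Total faults: 3

Answer: 3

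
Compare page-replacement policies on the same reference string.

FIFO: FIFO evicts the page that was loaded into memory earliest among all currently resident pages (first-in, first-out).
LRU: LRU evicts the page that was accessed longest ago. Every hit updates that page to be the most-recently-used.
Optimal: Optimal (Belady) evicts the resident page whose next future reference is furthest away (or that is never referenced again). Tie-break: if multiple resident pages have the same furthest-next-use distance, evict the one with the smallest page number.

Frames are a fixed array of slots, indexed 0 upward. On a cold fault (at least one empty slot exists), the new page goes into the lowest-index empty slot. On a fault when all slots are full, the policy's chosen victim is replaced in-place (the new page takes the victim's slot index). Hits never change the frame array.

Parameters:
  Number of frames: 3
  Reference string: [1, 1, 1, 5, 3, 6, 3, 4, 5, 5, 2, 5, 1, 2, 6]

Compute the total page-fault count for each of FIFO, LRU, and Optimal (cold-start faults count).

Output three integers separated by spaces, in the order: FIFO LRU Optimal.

--- FIFO ---
  step 0: ref 1 -> FAULT, frames=[1,-,-] (faults so far: 1)
  step 1: ref 1 -> HIT, frames=[1,-,-] (faults so far: 1)
  step 2: ref 1 -> HIT, frames=[1,-,-] (faults so far: 1)
  step 3: ref 5 -> FAULT, frames=[1,5,-] (faults so far: 2)
  step 4: ref 3 -> FAULT, frames=[1,5,3] (faults so far: 3)
  step 5: ref 6 -> FAULT, evict 1, frames=[6,5,3] (faults so far: 4)
  step 6: ref 3 -> HIT, frames=[6,5,3] (faults so far: 4)
  step 7: ref 4 -> FAULT, evict 5, frames=[6,4,3] (faults so far: 5)
  step 8: ref 5 -> FAULT, evict 3, frames=[6,4,5] (faults so far: 6)
  step 9: ref 5 -> HIT, frames=[6,4,5] (faults so far: 6)
  step 10: ref 2 -> FAULT, evict 6, frames=[2,4,5] (faults so far: 7)
  step 11: ref 5 -> HIT, frames=[2,4,5] (faults so far: 7)
  step 12: ref 1 -> FAULT, evict 4, frames=[2,1,5] (faults so far: 8)
  step 13: ref 2 -> HIT, frames=[2,1,5] (faults so far: 8)
  step 14: ref 6 -> FAULT, evict 5, frames=[2,1,6] (faults so far: 9)
  FIFO total faults: 9
--- LRU ---
  step 0: ref 1 -> FAULT, frames=[1,-,-] (faults so far: 1)
  step 1: ref 1 -> HIT, frames=[1,-,-] (faults so far: 1)
  step 2: ref 1 -> HIT, frames=[1,-,-] (faults so far: 1)
  step 3: ref 5 -> FAULT, frames=[1,5,-] (faults so far: 2)
  step 4: ref 3 -> FAULT, frames=[1,5,3] (faults so far: 3)
  step 5: ref 6 -> FAULT, evict 1, frames=[6,5,3] (faults so far: 4)
  step 6: ref 3 -> HIT, frames=[6,5,3] (faults so far: 4)
  step 7: ref 4 -> FAULT, evict 5, frames=[6,4,3] (faults so far: 5)
  step 8: ref 5 -> FAULT, evict 6, frames=[5,4,3] (faults so far: 6)
  step 9: ref 5 -> HIT, frames=[5,4,3] (faults so far: 6)
  step 10: ref 2 -> FAULT, evict 3, frames=[5,4,2] (faults so far: 7)
  step 11: ref 5 -> HIT, frames=[5,4,2] (faults so far: 7)
  step 12: ref 1 -> FAULT, evict 4, frames=[5,1,2] (faults so far: 8)
  step 13: ref 2 -> HIT, frames=[5,1,2] (faults so far: 8)
  step 14: ref 6 -> FAULT, evict 5, frames=[6,1,2] (faults so far: 9)
  LRU total faults: 9
--- Optimal ---
  step 0: ref 1 -> FAULT, frames=[1,-,-] (faults so far: 1)
  step 1: ref 1 -> HIT, frames=[1,-,-] (faults so far: 1)
  step 2: ref 1 -> HIT, frames=[1,-,-] (faults so far: 1)
  step 3: ref 5 -> FAULT, frames=[1,5,-] (faults so far: 2)
  step 4: ref 3 -> FAULT, frames=[1,5,3] (faults so far: 3)
  step 5: ref 6 -> FAULT, evict 1, frames=[6,5,3] (faults so far: 4)
  step 6: ref 3 -> HIT, frames=[6,5,3] (faults so far: 4)
  step 7: ref 4 -> FAULT, evict 3, frames=[6,5,4] (faults so far: 5)
  step 8: ref 5 -> HIT, frames=[6,5,4] (faults so far: 5)
  step 9: ref 5 -> HIT, frames=[6,5,4] (faults so far: 5)
  step 10: ref 2 -> FAULT, evict 4, frames=[6,5,2] (faults so far: 6)
  step 11: ref 5 -> HIT, frames=[6,5,2] (faults so far: 6)
  step 12: ref 1 -> FAULT, evict 5, frames=[6,1,2] (faults so far: 7)
  step 13: ref 2 -> HIT, frames=[6,1,2] (faults so far: 7)
  step 14: ref 6 -> HIT, frames=[6,1,2] (faults so far: 7)
  Optimal total faults: 7

Answer: 9 9 7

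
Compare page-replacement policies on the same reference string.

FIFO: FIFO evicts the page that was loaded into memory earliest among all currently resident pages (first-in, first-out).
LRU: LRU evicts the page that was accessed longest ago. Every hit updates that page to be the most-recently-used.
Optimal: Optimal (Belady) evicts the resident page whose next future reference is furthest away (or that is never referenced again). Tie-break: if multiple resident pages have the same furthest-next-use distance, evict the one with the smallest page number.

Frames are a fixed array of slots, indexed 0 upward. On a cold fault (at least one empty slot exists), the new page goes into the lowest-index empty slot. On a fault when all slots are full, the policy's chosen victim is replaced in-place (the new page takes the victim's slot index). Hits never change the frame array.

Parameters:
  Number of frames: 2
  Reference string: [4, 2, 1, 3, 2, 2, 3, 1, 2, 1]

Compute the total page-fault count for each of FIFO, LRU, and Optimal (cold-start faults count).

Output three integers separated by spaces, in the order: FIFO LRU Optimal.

--- FIFO ---
  step 0: ref 4 -> FAULT, frames=[4,-] (faults so far: 1)
  step 1: ref 2 -> FAULT, frames=[4,2] (faults so far: 2)
  step 2: ref 1 -> FAULT, evict 4, frames=[1,2] (faults so far: 3)
  step 3: ref 3 -> FAULT, evict 2, frames=[1,3] (faults so far: 4)
  step 4: ref 2 -> FAULT, evict 1, frames=[2,3] (faults so far: 5)
  step 5: ref 2 -> HIT, frames=[2,3] (faults so far: 5)
  step 6: ref 3 -> HIT, frames=[2,3] (faults so far: 5)
  step 7: ref 1 -> FAULT, evict 3, frames=[2,1] (faults so far: 6)
  step 8: ref 2 -> HIT, frames=[2,1] (faults so far: 6)
  step 9: ref 1 -> HIT, frames=[2,1] (faults so far: 6)
  FIFO total faults: 6
--- LRU ---
  step 0: ref 4 -> FAULT, frames=[4,-] (faults so far: 1)
  step 1: ref 2 -> FAULT, frames=[4,2] (faults so far: 2)
  step 2: ref 1 -> FAULT, evict 4, frames=[1,2] (faults so far: 3)
  step 3: ref 3 -> FAULT, evict 2, frames=[1,3] (faults so far: 4)
  step 4: ref 2 -> FAULT, evict 1, frames=[2,3] (faults so far: 5)
  step 5: ref 2 -> HIT, frames=[2,3] (faults so far: 5)
  step 6: ref 3 -> HIT, frames=[2,3] (faults so far: 5)
  step 7: ref 1 -> FAULT, evict 2, frames=[1,3] (faults so far: 6)
  step 8: ref 2 -> FAULT, evict 3, frames=[1,2] (faults so far: 7)
  step 9: ref 1 -> HIT, frames=[1,2] (faults so far: 7)
  LRU total faults: 7
--- Optimal ---
  step 0: ref 4 -> FAULT, frames=[4,-] (faults so far: 1)
  step 1: ref 2 -> FAULT, frames=[4,2] (faults so far: 2)
  step 2: ref 1 -> FAULT, evict 4, frames=[1,2] (faults so far: 3)
  step 3: ref 3 -> FAULT, evict 1, frames=[3,2] (faults so far: 4)
  step 4: ref 2 -> HIT, frames=[3,2] (faults so far: 4)
  step 5: ref 2 -> HIT, frames=[3,2] (faults so far: 4)
  step 6: ref 3 -> HIT, frames=[3,2] (faults so far: 4)
  step 7: ref 1 -> FAULT, evict 3, frames=[1,2] (faults so far: 5)
  step 8: ref 2 -> HIT, frames=[1,2] (faults so far: 5)
  step 9: ref 1 -> HIT, frames=[1,2] (faults so far: 5)
  Optimal total faults: 5

Answer: 6 7 5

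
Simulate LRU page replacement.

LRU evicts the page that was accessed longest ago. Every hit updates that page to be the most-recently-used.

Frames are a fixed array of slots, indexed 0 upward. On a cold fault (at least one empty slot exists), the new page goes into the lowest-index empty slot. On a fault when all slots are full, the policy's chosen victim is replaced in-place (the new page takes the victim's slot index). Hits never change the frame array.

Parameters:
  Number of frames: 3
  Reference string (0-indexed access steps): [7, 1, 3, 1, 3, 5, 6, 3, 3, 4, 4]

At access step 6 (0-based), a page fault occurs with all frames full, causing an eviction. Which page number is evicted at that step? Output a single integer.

Step 0: ref 7 -> FAULT, frames=[7,-,-]
Step 1: ref 1 -> FAULT, frames=[7,1,-]
Step 2: ref 3 -> FAULT, frames=[7,1,3]
Step 3: ref 1 -> HIT, frames=[7,1,3]
Step 4: ref 3 -> HIT, frames=[7,1,3]
Step 5: ref 5 -> FAULT, evict 7, frames=[5,1,3]
Step 6: ref 6 -> FAULT, evict 1, frames=[5,6,3]
At step 6: evicted page 1

Answer: 1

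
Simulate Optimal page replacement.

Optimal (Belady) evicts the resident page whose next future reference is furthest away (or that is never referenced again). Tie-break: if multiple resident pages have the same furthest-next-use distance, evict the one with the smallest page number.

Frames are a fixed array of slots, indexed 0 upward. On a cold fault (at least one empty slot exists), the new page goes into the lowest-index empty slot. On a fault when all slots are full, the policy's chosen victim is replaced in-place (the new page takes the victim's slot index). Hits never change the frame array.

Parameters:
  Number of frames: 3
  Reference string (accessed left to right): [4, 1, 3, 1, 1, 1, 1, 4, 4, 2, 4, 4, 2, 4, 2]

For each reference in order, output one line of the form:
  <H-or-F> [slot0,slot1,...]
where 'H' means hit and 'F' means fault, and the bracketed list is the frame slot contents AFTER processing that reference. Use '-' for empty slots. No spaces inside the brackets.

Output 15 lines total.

F [4,-,-]
F [4,1,-]
F [4,1,3]
H [4,1,3]
H [4,1,3]
H [4,1,3]
H [4,1,3]
H [4,1,3]
H [4,1,3]
F [4,2,3]
H [4,2,3]
H [4,2,3]
H [4,2,3]
H [4,2,3]
H [4,2,3]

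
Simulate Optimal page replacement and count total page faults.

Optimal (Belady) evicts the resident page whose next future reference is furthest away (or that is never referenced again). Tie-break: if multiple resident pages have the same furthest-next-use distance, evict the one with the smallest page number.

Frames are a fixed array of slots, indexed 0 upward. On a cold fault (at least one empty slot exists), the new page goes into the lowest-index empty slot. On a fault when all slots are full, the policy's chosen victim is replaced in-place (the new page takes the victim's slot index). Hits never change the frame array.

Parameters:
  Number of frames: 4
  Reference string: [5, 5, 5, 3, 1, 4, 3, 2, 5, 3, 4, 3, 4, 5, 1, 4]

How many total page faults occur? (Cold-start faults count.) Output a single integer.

Answer: 6

Derivation:
Step 0: ref 5 → FAULT, frames=[5,-,-,-]
Step 1: ref 5 → HIT, frames=[5,-,-,-]
Step 2: ref 5 → HIT, frames=[5,-,-,-]
Step 3: ref 3 → FAULT, frames=[5,3,-,-]
Step 4: ref 1 → FAULT, frames=[5,3,1,-]
Step 5: ref 4 → FAULT, frames=[5,3,1,4]
Step 6: ref 3 → HIT, frames=[5,3,1,4]
Step 7: ref 2 → FAULT (evict 1), frames=[5,3,2,4]
Step 8: ref 5 → HIT, frames=[5,3,2,4]
Step 9: ref 3 → HIT, frames=[5,3,2,4]
Step 10: ref 4 → HIT, frames=[5,3,2,4]
Step 11: ref 3 → HIT, frames=[5,3,2,4]
Step 12: ref 4 → HIT, frames=[5,3,2,4]
Step 13: ref 5 → HIT, frames=[5,3,2,4]
Step 14: ref 1 → FAULT (evict 2), frames=[5,3,1,4]
Step 15: ref 4 → HIT, frames=[5,3,1,4]
Total faults: 6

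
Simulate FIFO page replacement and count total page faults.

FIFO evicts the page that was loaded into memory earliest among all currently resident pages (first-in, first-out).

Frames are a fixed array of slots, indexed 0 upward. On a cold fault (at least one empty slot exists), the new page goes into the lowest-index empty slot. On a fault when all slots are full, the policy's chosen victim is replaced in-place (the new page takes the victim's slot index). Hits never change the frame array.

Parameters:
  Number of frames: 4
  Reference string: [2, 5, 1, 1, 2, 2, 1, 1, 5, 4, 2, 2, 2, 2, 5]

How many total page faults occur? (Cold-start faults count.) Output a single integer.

Step 0: ref 2 → FAULT, frames=[2,-,-,-]
Step 1: ref 5 → FAULT, frames=[2,5,-,-]
Step 2: ref 1 → FAULT, frames=[2,5,1,-]
Step 3: ref 1 → HIT, frames=[2,5,1,-]
Step 4: ref 2 → HIT, frames=[2,5,1,-]
Step 5: ref 2 → HIT, frames=[2,5,1,-]
Step 6: ref 1 → HIT, frames=[2,5,1,-]
Step 7: ref 1 → HIT, frames=[2,5,1,-]
Step 8: ref 5 → HIT, frames=[2,5,1,-]
Step 9: ref 4 → FAULT, frames=[2,5,1,4]
Step 10: ref 2 → HIT, frames=[2,5,1,4]
Step 11: ref 2 → HIT, frames=[2,5,1,4]
Step 12: ref 2 → HIT, frames=[2,5,1,4]
Step 13: ref 2 → HIT, frames=[2,5,1,4]
Step 14: ref 5 → HIT, frames=[2,5,1,4]
Total faults: 4

Answer: 4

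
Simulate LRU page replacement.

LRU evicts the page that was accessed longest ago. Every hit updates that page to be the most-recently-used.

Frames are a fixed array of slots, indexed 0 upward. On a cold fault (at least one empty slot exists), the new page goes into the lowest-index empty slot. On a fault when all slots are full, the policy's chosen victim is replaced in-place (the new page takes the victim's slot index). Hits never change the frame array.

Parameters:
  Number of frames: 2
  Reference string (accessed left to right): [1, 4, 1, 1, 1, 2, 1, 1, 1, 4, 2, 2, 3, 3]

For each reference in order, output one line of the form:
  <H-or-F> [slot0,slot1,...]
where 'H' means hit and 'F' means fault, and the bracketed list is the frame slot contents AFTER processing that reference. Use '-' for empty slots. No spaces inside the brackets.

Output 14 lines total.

F [1,-]
F [1,4]
H [1,4]
H [1,4]
H [1,4]
F [1,2]
H [1,2]
H [1,2]
H [1,2]
F [1,4]
F [2,4]
H [2,4]
F [2,3]
H [2,3]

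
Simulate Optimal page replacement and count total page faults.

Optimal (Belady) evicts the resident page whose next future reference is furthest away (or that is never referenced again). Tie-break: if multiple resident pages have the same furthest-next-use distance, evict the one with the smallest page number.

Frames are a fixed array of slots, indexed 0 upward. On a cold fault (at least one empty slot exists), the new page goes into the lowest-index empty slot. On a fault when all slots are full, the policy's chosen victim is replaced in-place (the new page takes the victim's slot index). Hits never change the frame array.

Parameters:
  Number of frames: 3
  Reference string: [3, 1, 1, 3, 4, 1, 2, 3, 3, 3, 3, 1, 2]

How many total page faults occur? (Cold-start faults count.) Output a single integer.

Step 0: ref 3 → FAULT, frames=[3,-,-]
Step 1: ref 1 → FAULT, frames=[3,1,-]
Step 2: ref 1 → HIT, frames=[3,1,-]
Step 3: ref 3 → HIT, frames=[3,1,-]
Step 4: ref 4 → FAULT, frames=[3,1,4]
Step 5: ref 1 → HIT, frames=[3,1,4]
Step 6: ref 2 → FAULT (evict 4), frames=[3,1,2]
Step 7: ref 3 → HIT, frames=[3,1,2]
Step 8: ref 3 → HIT, frames=[3,1,2]
Step 9: ref 3 → HIT, frames=[3,1,2]
Step 10: ref 3 → HIT, frames=[3,1,2]
Step 11: ref 1 → HIT, frames=[3,1,2]
Step 12: ref 2 → HIT, frames=[3,1,2]
Total faults: 4

Answer: 4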